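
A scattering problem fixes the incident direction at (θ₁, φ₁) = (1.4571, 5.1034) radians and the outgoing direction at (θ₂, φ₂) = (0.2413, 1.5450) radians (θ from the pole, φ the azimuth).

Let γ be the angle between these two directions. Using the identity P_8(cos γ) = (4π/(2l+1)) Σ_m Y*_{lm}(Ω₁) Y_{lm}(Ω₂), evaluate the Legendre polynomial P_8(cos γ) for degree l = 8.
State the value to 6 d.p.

0.167821

Expand P_8 via completeness: Σ_{m} conj(Y_{8,m}) at Ω₁ times Y_{8,m} at Ω₂ —
  [-8]  conj(Y_{8,-8})(Ω₁) = -0.48936 + 0.00661j ; Y_{8,-8}(Ω₂) = 0.00001 + 0.00000j ; Δ = -0.00000 - 0.00000j
  [-7]  conj(Y_{8,-7})(Ω₁) = -0.08798 - 0.20550j ; Y_{8,-7}(Ω₂) = -0.00002 + 0.00009j ; Δ = 0.00002 - 0.00000j
  [-6]  conj(Y_{8,-6})(Ω₁) = -0.20449 + 0.20867j ; Y_{8,-6}(Ω₂) = -0.00091 - 0.00014j ; Δ = 0.00022 - 0.00016j
  [-5]  conj(Y_{8,-5})(Ω₁) = -0.23241 - 0.09398j ; Y_{8,-5}(Ω₂) = 0.00088 - 0.00680j ; Δ = -0.00084 + 0.00150j
  [-4]  conj(Y_{8,-4})(Ω₁) = 0.00150 + 0.22287j ; Y_{8,-4}(Ω₂) = 0.03761 + 0.00389j ; Δ = -0.00081 + 0.00839j
  [-3]  conj(Y_{8,-3})(Ω₁) = -0.23940 + 0.10059j ; Y_{8,-3}(Ω₂) = -0.01177 + 0.15183j ; Δ = -0.01245 - 0.03753j
  [-2]  conj(Y_{8,-2})(Ω₁) = 0.13523 + 0.13432j ; Y_{8,-2}(Ω₂) = -0.42042 - 0.02171j ; Δ = -0.05394 - 0.05941j
  [-1]  conj(Y_{8,-1})(Ω₁) = -0.10006 + 0.24273j ; Y_{8,-1}(Ω₂) = 0.01728 - 0.66974j ; Δ = 0.16084 + 0.07121j
  [+0]  conj(Y_{8,0})(Ω₁) = 0.18087 + 0.00000j ; Y_{8,0}(Ω₂) = 0.22658 + 0.00000j ; Δ = 0.04098 + 0.00000j
  [+1]  conj(Y_{8,1})(Ω₁) = 0.10006 + 0.24273j ; Y_{8,1}(Ω₂) = -0.01728 - 0.66974j ; Δ = 0.16084 - 0.07121j
  [+2]  conj(Y_{8,2})(Ω₁) = 0.13523 - 0.13432j ; Y_{8,2}(Ω₂) = -0.42042 + 0.02171j ; Δ = -0.05394 + 0.05941j
  [+3]  conj(Y_{8,3})(Ω₁) = 0.23940 + 0.10059j ; Y_{8,3}(Ω₂) = 0.01177 + 0.15183j ; Δ = -0.01245 + 0.03753j
  [+4]  conj(Y_{8,4})(Ω₁) = 0.00150 - 0.22287j ; Y_{8,4}(Ω₂) = 0.03761 - 0.00389j ; Δ = -0.00081 - 0.00839j
  [+5]  conj(Y_{8,5})(Ω₁) = 0.23241 - 0.09398j ; Y_{8,5}(Ω₂) = -0.00088 - 0.00680j ; Δ = -0.00084 - 0.00150j
  [+6]  conj(Y_{8,6})(Ω₁) = -0.20449 - 0.20867j ; Y_{8,6}(Ω₂) = -0.00091 + 0.00014j ; Δ = 0.00022 + 0.00016j
  [+7]  conj(Y_{8,7})(Ω₁) = 0.08798 - 0.20550j ; Y_{8,7}(Ω₂) = 0.00002 + 0.00009j ; Δ = 0.00002 + 0.00000j
  [+8]  conj(Y_{8,8})(Ω₁) = -0.48936 - 0.00661j ; Y_{8,8}(Ω₂) = 0.00001 - 0.00000j ; Δ = -0.00000 + 0.00000j
Accumulated sum 0.22703 + 0.00000j; after 4π/(2l+1) scaling, 0.16782 + 0.00000j ⇒ P_8 = 0.167821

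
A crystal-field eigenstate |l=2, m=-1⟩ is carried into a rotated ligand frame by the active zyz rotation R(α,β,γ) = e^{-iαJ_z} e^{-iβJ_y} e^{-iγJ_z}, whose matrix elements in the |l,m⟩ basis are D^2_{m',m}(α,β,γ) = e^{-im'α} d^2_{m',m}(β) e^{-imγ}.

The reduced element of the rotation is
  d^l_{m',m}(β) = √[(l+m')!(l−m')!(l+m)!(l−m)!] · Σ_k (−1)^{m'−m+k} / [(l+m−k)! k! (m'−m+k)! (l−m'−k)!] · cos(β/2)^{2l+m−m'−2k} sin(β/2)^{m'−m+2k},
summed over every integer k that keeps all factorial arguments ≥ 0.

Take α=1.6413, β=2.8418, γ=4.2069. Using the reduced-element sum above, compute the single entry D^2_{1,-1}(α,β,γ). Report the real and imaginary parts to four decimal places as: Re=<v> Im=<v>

Re=0.7468 Im=-0.4850

D^2_{1,-1}(1.6413,2.8418,4.2069) = e^{-i·1·1.6413}·d^2_{1,-1}(2.8418)·e^{-i·-1·4.2069}. Compute d first:
c=cos(2.841800/2)=0.149336, s=sin(2.841800/2)=0.988787; N=√[6·1·1·6]=6.000000
Admissible k: 0..1 (factorial args all ≥0)
  k=0: (−1)^2·6.0000/(2)·0.1493^2·0.9888^2 = +0.065411
  k=1: (−1)^3·6.0000/(6)·0.1493^0·0.9888^4 = -0.955895
d^2_{1,-1}(2.8418) = +0.065411 -0.955895 = -0.890484
Phases: e^{-i·(1)·1.6413}=-0.070445-0.997516i, e^{-i·(-1)·4.2069}=-0.484235-0.874938i ⇒ D=+0.746806-0.485018i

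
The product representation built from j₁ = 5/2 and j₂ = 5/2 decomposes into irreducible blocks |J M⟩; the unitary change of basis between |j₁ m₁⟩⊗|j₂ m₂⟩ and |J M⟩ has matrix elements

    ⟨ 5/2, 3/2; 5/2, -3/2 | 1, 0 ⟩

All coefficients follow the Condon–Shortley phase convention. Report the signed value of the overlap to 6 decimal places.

-0.358569

√[3·4!1!1!/7! · 4!1!1!4!1!1!] = √(288/35)
  +(−1)^0/∏(0,4,1,1,0,0)! = 1/24  (running 1/24)
  +(−1)^1/∏(1,3,0,0,1,1)! = -1/6  (running -1/8)
⟨..|..⟩ = √(288/35)·(-1/8) = -0.358569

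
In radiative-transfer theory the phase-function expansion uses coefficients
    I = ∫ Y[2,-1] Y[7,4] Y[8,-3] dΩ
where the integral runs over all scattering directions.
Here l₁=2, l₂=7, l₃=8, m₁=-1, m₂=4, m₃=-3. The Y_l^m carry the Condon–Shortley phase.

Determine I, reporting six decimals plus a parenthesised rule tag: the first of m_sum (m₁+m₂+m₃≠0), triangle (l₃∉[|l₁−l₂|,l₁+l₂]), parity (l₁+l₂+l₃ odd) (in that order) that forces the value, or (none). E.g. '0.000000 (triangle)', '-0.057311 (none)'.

l₁+l₂+l₃=17 is odd: 3j(l;000)=0 ⇒ I=0

0.000000 (parity)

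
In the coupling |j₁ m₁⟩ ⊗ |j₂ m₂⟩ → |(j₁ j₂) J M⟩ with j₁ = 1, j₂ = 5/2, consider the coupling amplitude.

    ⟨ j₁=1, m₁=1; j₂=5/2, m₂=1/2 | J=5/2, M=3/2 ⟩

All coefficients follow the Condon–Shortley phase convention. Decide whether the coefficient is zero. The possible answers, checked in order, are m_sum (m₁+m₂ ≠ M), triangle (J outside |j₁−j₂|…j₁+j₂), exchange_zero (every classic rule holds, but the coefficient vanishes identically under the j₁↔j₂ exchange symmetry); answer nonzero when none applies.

nonzero

m-sum: m₁+m₂ = 1+1/2 = 3/2, M = 3/2  ✓
triangle: |j₁−j₂| = 3/2 ≤ J = 5/2 ≤ j₁+j₂ = 7/2  ✓
exchange: j₁≠j₂ or m₁≠m₂ — the exchange symmetry imposes no constraint here
value check: CG = +√(16/35) = +0.676123 ≠ 0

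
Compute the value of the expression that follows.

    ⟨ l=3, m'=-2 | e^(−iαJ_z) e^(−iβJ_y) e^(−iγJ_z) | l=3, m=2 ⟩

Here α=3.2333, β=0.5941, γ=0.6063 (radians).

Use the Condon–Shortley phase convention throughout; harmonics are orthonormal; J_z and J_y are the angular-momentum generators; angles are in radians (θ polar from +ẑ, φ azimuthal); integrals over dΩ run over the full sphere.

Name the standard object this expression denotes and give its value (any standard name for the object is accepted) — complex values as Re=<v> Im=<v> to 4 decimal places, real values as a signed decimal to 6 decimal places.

This is a Wigner D-matrix element — the rotation-matrix element ⟨l m'| R(α,β,γ) |l m⟩ in the angular-momentum basis.
Split into d^3_{-2,2}(β=0.5941) × two z-phases.
c=cos(0.594100/2)=0.956204, s=sin(0.594100/2)=0.292701; N=√[1·120·120·1]=120.000000
k∈{4,5} keeps every argument non-negative
  k=4: (−1)^0·120.0000/(24)·0.9562^2·0.2927^4 = +0.033556
  k=5: (−1)^1·120.0000/(120)·0.9562^0·0.2927^6 = -0.000629
d^3_{-2,2}(0.5941) = +0.033556 -0.000629 = +0.032927
Phases: e^{-i·(-2)·3.2333}=+0.983227+0.182388i, e^{-i·(2)·0.6063}=+0.350586-0.936531i ⇒ D=+0.016974-0.028214i

Wigner D-matrix element, Re=0.0170 Im=-0.0282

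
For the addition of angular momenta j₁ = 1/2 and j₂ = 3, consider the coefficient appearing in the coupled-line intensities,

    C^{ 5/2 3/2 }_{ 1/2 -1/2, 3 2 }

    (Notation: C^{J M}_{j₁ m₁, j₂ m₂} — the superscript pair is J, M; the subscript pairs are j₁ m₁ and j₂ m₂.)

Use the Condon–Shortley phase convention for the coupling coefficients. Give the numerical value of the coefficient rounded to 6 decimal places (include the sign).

j₁+j₂−J=1  J+j₁−j₂=0  J−j₁+j₂=5  j₁+j₂+J+1=7
(j₁±m₁, j₂±m₂, J±M) = (0,1,5,1,4,1)
P² = 2880/7
sum k=1..1:
  [1] −1/24 = -1/24
S = -1/24
C² = P²·S² = 5/7 ; C = -0.845154

−√(5/7) = -0.845154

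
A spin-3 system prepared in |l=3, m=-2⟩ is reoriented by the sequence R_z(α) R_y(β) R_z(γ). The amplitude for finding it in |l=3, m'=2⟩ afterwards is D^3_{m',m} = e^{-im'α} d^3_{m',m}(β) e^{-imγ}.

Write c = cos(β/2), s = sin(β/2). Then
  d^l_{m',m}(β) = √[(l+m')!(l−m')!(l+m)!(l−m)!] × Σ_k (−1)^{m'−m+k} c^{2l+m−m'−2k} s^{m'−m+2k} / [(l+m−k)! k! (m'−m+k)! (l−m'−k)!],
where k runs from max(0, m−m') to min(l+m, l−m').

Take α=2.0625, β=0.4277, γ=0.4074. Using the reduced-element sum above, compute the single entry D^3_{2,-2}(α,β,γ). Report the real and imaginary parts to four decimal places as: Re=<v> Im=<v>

Re=-0.0095 Im=0.0016

Split into d^3_{2,-2}(β=0.4277) × two z-phases.
c=cos(0.427700/2)=0.977221, s=sin(0.427700/2)=0.212224; N=√[120·1·1·120]=120.000000
Admissible k: 0..1 (factorial args all ≥0)
  k=0: (−1)^4·120.0000/(24)·0.9772^2·0.2122^4 = +0.009686
  k=1: (−1)^5·120.0000/(120)·0.9772^0·0.2122^6 = -0.000091
d^3_{2,-2}(0.4277) = +0.009686 -0.000091 = +0.009594
D = (-0.554190+0.832391i)·(+0.009594)·(+0.686014+0.727588i) = -0.009458+0.001610i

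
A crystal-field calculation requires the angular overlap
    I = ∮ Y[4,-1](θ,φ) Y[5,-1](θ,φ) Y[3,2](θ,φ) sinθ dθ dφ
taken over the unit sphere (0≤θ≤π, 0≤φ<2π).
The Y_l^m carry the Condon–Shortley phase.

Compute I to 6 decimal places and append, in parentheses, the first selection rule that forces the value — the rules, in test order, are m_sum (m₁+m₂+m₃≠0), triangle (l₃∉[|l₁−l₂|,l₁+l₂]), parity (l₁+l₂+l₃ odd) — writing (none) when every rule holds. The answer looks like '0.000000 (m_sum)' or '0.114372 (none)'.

0.138239 (none)

Rules hold: Σm=0, L=12 even, 1≤3≤9.
N = 9·11·7 = 693
Δ = 6!·2!·4!/13! = 1/180180
Racah Σ t=2..4: t=2:+1/576 t=3:−1/144 t=4:+1/576 = -1/288
⇒ 3j(4 5 3; 0 0 0)² = 20/1001, sgn +1
Racah Σ t=3..4: t=3:−1/432 t=4:+1/1152 = -5/3456
⇒ 3j(4 5 3; -1 -1 2)² = 625/36036, sgn +1
4πI² = N·(3j₀)²·(3jₘ)² = 3125/13013
I = +1·√(0.240144/4π) = 0.13823925
No selection rule forces the value: the integral is nonzero (none).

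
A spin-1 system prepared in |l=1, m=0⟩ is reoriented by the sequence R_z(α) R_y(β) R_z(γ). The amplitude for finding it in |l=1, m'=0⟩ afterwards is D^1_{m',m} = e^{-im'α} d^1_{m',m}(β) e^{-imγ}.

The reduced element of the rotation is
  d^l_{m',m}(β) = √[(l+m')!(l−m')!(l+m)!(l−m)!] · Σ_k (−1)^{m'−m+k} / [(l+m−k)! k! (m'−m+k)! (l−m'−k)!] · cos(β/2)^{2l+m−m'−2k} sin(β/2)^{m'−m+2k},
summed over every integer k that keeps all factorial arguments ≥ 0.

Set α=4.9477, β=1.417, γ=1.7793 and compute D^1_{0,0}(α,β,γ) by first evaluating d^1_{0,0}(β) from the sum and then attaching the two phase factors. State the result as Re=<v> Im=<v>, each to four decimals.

Split into d^1_{0,0}(β=1.4170) × two z-phases.
With c≡cos(β/2)=0.759339 and s≡sin(β/2)=0.650695, N=[1·1·1·1]^{1/2}=1.000000
k∈{0,1} keeps every argument non-negative
  k=0: (−1)^0·1.0000/(1)·0.7593^2·0.6507^0 = +0.576595
  k=1: (−1)^1·1.0000/(1)·0.7593^0·0.6507^2 = -0.423405
d^1_{0,0}(1.4170) = +0.576595 -0.423405 = +0.153191
D = (+1.000000+0.000000i)·(+0.153191)·(+1.000000+0.000000i) = +0.153191+0.000000i

Re=0.1532 Im=0.0000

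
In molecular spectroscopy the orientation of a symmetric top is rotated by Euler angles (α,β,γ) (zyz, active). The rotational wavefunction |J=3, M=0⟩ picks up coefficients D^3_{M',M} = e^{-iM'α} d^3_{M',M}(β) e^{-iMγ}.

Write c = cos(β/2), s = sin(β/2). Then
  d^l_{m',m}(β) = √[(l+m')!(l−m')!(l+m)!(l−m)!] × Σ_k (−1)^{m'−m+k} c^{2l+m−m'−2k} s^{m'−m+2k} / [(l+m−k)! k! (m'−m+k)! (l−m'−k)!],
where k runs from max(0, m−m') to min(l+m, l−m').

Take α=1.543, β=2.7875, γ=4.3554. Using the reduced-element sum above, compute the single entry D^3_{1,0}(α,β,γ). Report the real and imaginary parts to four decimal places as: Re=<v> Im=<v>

Split into d^3_{1,0}(β=2.7875) × two z-phases.
Half-angle: c=0.176123, s=0.984368. N=√(24·2·6·6)=41.569219
k: max(0,(0)−(1))=0 … min(3+(0),3−(1))=2
  k=0: (−1)^1·41.5692/(12)·0.1761^5·0.9844^1 = -0.000578
  k=1: (−1)^2·41.5692/(4)·0.1761^3·0.9844^3 = +0.054154
  k=2: (−1)^3·41.5692/(12)·0.1761^1·0.9844^5 = -0.563890
d^3_{1,0}(2.7875) = -0.000578 +0.054154 -0.563890 = -0.510313
Attach z-rotation phases: D = e^{-i(1)(1.5430)}·(-0.510313)·e^{-i(0)(4.3554)} = -0.014183+0.510116i

Re=-0.0142 Im=0.5101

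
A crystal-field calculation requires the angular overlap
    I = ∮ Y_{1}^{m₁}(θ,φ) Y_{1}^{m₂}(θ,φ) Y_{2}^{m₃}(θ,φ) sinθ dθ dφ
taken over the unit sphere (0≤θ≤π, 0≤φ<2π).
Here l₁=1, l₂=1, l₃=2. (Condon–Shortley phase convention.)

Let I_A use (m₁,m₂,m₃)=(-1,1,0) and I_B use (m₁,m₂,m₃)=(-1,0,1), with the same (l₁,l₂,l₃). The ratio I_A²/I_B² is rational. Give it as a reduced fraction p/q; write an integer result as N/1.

1/3

l's match ⇒ only the (l;m) 3-j factors differ between A and B.
A: triangle coeff Δ(1,1,2) = 1/30; Σ_t [0,0]: t=0:+1/4 = 1/4; (3j)²=1/30 [(1 1 2; -1 1 0)], sign=+1
B: triangle coeff Δ(1,1,2) = 1/30; Σ_t [0,0]: t=0:+1/2 = 1/2; (3j)²=1/10 [(1 1 2; -1 0 1)], sign=-1
I_A²/I_B² = (1/30)/(1/10) = 1/3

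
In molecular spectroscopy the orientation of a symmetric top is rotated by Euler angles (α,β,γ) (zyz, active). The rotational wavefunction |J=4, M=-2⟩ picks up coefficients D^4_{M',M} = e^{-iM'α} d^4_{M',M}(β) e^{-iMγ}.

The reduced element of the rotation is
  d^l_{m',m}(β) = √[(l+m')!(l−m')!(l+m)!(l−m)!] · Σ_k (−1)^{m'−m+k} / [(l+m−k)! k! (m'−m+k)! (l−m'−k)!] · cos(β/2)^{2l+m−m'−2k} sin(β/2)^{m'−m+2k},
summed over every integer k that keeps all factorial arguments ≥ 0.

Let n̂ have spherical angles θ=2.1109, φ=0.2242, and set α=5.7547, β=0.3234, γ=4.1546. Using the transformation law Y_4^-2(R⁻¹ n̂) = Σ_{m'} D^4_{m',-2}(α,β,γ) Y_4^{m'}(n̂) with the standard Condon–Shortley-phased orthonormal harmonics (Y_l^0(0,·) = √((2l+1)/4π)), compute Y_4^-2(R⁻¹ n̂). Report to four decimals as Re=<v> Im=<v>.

Re=-0.0971 Im=-0.0831

Need the full column D^4_{m',-2} for m'=−4..4 at α=5.7547, β=0.3234, γ=4.1546.
cos(β/2)=0.986955, sin(β/2)=0.160996
d^4_{-4,-2}: single k=2 term ⇒ +0.126764;  D = +0.126274-0.011132i
d^4_{-3,-2}: k∈[1..2] ⇒ +0.549492 -0.043865 = +0.505627;  D = +0.457346+0.215622i
d^4_{-2,-2}: k∈[0..2] ⇒ +0.900283 -0.287473 +0.009562 = +0.622372;  D = +0.352317+0.513049i
d^4_{-1,-2}: k∈[0..2] ⇒ -0.623065 +0.082897 -0.001471 = -0.541639;  D = -0.039649-0.540185i
d^4_{0,-2}: k∈[0..2] ⇒ +0.227267 -0.016127 +0.000161 = +0.211302;  D = -0.092901+0.189784i
d^4_{1,-2}: k∈[0..2] ⇒ -0.055265 +0.002206 -0.000012 = -0.053071;  D = +0.044184-0.029398i
d^4_{2,-2}: k∈[0..2] ⇒ +0.009562 -0.000204 +0.000000 = +0.009359;  D = -0.009343+0.000548i
d^4_{3,-2}: k∈[0..1] ⇒ -0.001167 +0.000010 = -0.001157;  D = +0.001031+0.000524i
d^4_{4,-2}: single k=0 term ⇒ +0.000090;  D = -0.000049-0.000075i
Y_4^{m'}(θ=2.1109,φ=0.2242) and Σ D·Y over m':
  (+0.1263-0.0111i)·(+0.1494-0.1871i)  (+0.4573+0.2156i)·(-0.3176+0.2530i)  (+0.3523+0.5130i)·(+0.1887-0.0908i)  (-0.0396-0.5402i)·(+0.2337-0.0533i)  (-0.0929+0.1898i)·(-0.2629+0.0000i)  (+0.0442-0.0294i)·(-0.2337-0.0533i)  (-0.0093+0.0005i)·(+0.1887+0.0908i)  (+0.0010+0.0005i)·(+0.3176+0.2530i)  (-0.0000-0.0001i)·(+0.1494+0.1871i)
Y_4^-2(R⁻¹ n̂) = -0.097101-0.083113i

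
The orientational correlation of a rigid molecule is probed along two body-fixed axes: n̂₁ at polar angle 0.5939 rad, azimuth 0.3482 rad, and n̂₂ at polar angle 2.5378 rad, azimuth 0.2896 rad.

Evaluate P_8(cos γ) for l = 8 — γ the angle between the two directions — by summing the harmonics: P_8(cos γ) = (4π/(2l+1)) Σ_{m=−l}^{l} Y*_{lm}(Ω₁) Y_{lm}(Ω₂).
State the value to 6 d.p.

Expand P_8 via completeness: Σ_{m} conj(Y_{8,m}) at Ω₁ times Y_{8,m} at Ω₂ —
  [-8]  conj(Y_{8,-8})(Ω₁) = -0.00465 + 0.00173j ; Y_{8,-8}(Ω₂) = -0.00378 - 0.00409j ; Δ = 0.00002 + 0.00001j
  [-7]  conj(Y_{8,-7})(Ω₁) = -0.02238 + 0.01901j ; Y_{8,-7}(Ω₂) = 0.01423 + 0.02898j ; Δ = -0.00087 - 0.00038j
  [-6]  conj(Y_{8,-6})(Ω₁) = -0.05328 + 0.09340j ; Y_{8,-6}(Ω₂) = -0.01919 - 0.11396j ; Δ = 0.01167 + 0.00428j
  [-5]  conj(Y_{8,-5})(Ω₁) = -0.04574 + 0.26616j ; Y_{8,-5}(Ω₂) = -0.03466 + 0.28083j ; Δ = -0.07316 - 0.02207j
  [-4]  conj(Y_{8,-4})(Ω₁) = 0.08110 + 0.45078j ; Y_{8,-4}(Ω₂) = 0.18640 - 0.42607j ; Δ = 0.20718 + 0.04947j
  [-3]  conj(Y_{8,-3})(Ω₁) = 0.22558 + 0.38839j ; Y_{8,-3}(Ω₂) = -0.27958 + 0.33059j ; Δ = -0.19147 - 0.03401j
  [-2]  conj(Y_{8,-2})(Ω₁) = 0.04187 + 0.03501j ; Y_{8,-2}(Ω₂) = 0.01691 - 0.01106j ; Δ = 0.00110 + 0.00013j
  [-1]  conj(Y_{8,-1})(Ω₁) = -0.37363 - 0.13562j ; Y_{8,-1}(Ω₂) = 0.38948 - 0.11606j ; Δ = -0.16126 - 0.00946j
  [+0]  conj(Y_{8,0})(Ω₁) = -0.19256 + 0.00000j ; Y_{8,0}(Ω₂) = -0.15880 + 0.00000j ; Δ = 0.03058 + 0.00000j
  [+1]  conj(Y_{8,1})(Ω₁) = 0.37363 - 0.13562j ; Y_{8,1}(Ω₂) = -0.38948 - 0.11606j ; Δ = -0.16126 + 0.00946j
  [+2]  conj(Y_{8,2})(Ω₁) = 0.04187 - 0.03501j ; Y_{8,2}(Ω₂) = 0.01691 + 0.01106j ; Δ = 0.00110 - 0.00013j
  [+3]  conj(Y_{8,3})(Ω₁) = -0.22558 + 0.38839j ; Y_{8,3}(Ω₂) = 0.27958 + 0.33059j ; Δ = -0.19147 + 0.03401j
  [+4]  conj(Y_{8,4})(Ω₁) = 0.08110 - 0.45078j ; Y_{8,4}(Ω₂) = 0.18640 + 0.42607j ; Δ = 0.20718 - 0.04947j
  [+5]  conj(Y_{8,5})(Ω₁) = 0.04574 + 0.26616j ; Y_{8,5}(Ω₂) = 0.03466 + 0.28083j ; Δ = -0.07316 + 0.02207j
  [+6]  conj(Y_{8,6})(Ω₁) = -0.05328 - 0.09340j ; Y_{8,6}(Ω₂) = -0.01919 + 0.11396j ; Δ = 0.01167 - 0.00428j
  [+7]  conj(Y_{8,7})(Ω₁) = 0.02238 + 0.01901j ; Y_{8,7}(Ω₂) = -0.01423 + 0.02898j ; Δ = -0.00087 + 0.00038j
  [+8]  conj(Y_{8,8})(Ω₁) = -0.00465 - 0.00173j ; Y_{8,8}(Ω₂) = -0.00378 + 0.00409j ; Δ = 0.00002 - 0.00001j
Total Σ_m = -0.38301 + 0.00000j. Multiply by 0.739198: -0.28312 + 0.00000j. P_8(cos γ) = -0.283123

-0.283123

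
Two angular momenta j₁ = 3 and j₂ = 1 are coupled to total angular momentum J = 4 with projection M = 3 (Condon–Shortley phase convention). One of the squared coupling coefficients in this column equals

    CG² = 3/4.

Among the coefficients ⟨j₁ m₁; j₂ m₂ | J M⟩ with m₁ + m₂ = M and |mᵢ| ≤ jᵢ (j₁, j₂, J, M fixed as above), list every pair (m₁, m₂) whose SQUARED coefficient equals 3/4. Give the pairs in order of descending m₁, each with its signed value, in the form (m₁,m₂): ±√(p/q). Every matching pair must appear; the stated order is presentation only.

Admissible pairs with m₁+m₂ = M = 3: (2,1), (3,0)
  (m₁,m₂)=(3,0): CG² = 1/4, CG = +√(1/4)
  (m₁,m₂)=(2,1): CG² = 3/4, CG = +√(3/4)   ← matches the target
Pairs with CG² = 3/4: (2,1): +√(3/4)

(2,1): +√(3/4)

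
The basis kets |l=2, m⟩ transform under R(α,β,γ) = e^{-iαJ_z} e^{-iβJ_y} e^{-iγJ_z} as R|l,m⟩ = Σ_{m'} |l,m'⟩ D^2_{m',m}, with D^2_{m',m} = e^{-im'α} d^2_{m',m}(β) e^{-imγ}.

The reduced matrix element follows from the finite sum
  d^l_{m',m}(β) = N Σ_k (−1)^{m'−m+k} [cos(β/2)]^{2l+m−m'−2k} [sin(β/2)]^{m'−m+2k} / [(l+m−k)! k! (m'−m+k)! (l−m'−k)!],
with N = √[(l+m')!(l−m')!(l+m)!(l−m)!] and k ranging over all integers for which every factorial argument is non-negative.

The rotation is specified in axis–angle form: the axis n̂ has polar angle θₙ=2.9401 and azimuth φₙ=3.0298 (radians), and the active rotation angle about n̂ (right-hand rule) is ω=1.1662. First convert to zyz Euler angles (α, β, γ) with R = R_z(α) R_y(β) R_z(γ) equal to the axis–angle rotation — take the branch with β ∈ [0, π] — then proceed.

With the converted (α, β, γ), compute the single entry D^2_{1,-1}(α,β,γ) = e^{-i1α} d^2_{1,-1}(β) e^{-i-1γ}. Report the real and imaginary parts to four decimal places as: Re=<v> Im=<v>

Re=-0.0349 Im=-0.0079

Axis–angle → zyz. n̂ = (sinθₙcosφₙ, sinθₙsinφₙ, cosθₙ) = (-0.198883, +0.022327, -0.979769), ω = 1.1662.
R = I cosω + sinω [n̂]ₓ + (1−cosω) n̂n̂ᵀ gives
  R = [+0.417632, +0.897971, +0.138677; -0.903356, +0.393950, +0.169561; +0.097629, -0.196089, +0.975714]
β = atan2(√(R₁₃²+R₂₃²), R₃₃) = 0.220840; α = atan2(R₂₃, R₁₃) mod 2π = 0.885260; γ = atan2(R₃₂, −R₃₁) mod 2π = 4.250438
D^2_{1,-1}(0.8853,0.2208,4.2504) = e^{-i·1·0.8853}·d^2_{1,-1}(0.2208)·e^{-i·-1·4.2504}. Compute d first:
c=cos(0.220840/2)=0.993910, s=sin(0.220840/2)=0.110196; N=√[6·1·1·6]=6.000000
The bounds max(0,m−m')=0 and min(l+m,l−m')=1 give 2 terms
  k=0: (−1)^2·6.0000/(2)·0.9939^2·0.1102^2 = +0.035987
  k=1: (−1)^3·6.0000/(6)·0.9939^0·0.1102^4 = -0.000147
d^2_{1,-1}(0.2208) = +0.035987 -0.000147 = +0.035839
Phases: e^{-i·(1)·0.8853}=+0.633089-0.774079i, e^{-i·(-1)·4.2504}=-0.445696-0.895184i ⇒ D=-0.034947-0.007947i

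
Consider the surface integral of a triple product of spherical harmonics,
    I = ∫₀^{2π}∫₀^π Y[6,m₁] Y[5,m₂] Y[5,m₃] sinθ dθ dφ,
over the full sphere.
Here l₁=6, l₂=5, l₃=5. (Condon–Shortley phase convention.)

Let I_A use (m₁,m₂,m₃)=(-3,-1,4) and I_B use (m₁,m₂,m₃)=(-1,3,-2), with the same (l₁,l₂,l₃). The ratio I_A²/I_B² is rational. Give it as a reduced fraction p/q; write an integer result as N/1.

l's match ⇒ only the (l;m) 3-j factors differ between A and B.
A: triangle coeff Δ(6,5,5) = 1/28588560; Σ_t [3,4]: t=3:−1/155520 t=4:+1/138240 = 1/1244160; (3j)²=3/9724 [(6 5 5; -3 -1 4)], sign=-1
B: triangle coeff Δ(6,5,5) = 1/28588560; Σ_t [4,6]: t=4:+1/41472 t=5:−1/34560 t=6:+1/345600 = -1/518400; (3j)²=7/36465 [(6 5 5; -1 3 -2)], sign=+1
I_A²/I_B² = (3/9724)/(7/36465) = 45/28

45/28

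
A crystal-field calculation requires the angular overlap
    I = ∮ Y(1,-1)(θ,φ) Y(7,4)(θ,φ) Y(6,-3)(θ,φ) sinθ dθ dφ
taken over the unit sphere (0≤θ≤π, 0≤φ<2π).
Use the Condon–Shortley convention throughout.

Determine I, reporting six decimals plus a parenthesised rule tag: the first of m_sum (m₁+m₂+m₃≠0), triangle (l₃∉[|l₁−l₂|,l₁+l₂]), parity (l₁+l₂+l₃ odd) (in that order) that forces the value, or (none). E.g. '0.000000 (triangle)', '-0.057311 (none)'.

0.259489 (none)

Checks pass: Σm=0; 14 even; l₃=6∈[6,8].
(2·1+1)(2·7+1)(2·6+1) = 585
Δ: 2! 0! 12! / 15! → 1/1365
sum: t=1:−1/518400 = -1/518400
3j²(1 7 6; 0 0 0) = Δ·Π!·Σ² = 7/195  (sign -1)
sum: t=2:+1/4354560 = 1/4354560
3j²(1 7 6; -1 4 -3) = Δ·Π!·Σ² = 11/273  (sign -1)
combine: 4πI² = 585·7/195·11/273 = 11/13
take √, sign +1: I = 0.25948947
No selection rule forces the value: the integral is nonzero (none).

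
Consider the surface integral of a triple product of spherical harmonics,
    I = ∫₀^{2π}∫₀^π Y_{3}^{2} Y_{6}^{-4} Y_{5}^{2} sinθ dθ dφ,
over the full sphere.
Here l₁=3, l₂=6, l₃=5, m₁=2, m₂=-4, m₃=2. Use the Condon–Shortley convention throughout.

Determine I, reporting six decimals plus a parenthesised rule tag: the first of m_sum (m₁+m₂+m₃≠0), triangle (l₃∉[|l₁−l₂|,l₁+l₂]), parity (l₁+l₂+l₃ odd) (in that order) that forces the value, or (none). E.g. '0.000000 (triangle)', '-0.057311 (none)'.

0.088266 (none)

m-sum 0 ✓  L=14 even ✓  3≤5≤9 ✓
Π(2lᵢ+1) = 7×13×11 = 1001
triangle coeff Δ(3,6,5) = 1/675675
Σ_t [1,3]: t=1:−1/8640 t=2:+1/2304 t=3:−1/8640 = 7/34560
(3j)²=7/429 [(3 6 5; 0 0 0)], sign=-1
Σ_t [0,1]: t=0:+1/34560 t=1:−1/60480 = 1/80640
(3j)²=6/1001 [(3 6 5; 2 -4 2)], sign=-1
⇒ 4πI² = 14/143
I = (+1)√(14/143/(4π)) = 0.08826552
No selection rule forces the value: the integral is nonzero (none).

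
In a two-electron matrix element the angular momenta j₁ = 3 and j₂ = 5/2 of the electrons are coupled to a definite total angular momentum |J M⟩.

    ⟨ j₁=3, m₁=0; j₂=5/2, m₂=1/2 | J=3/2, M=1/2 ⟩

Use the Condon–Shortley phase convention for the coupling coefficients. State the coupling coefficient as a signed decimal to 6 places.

+0.338062  (= +√(4/35))

triangle: 4!·2!·1!/8! = 48/40320
(j±m)!: 3!·3!·3!·2!·2!·1! = 864
prefactor² = (2J+1)·Δ·N² = 144/35
  k=2: +1/(2!·2!·1!·1!·1!·0!) = 1/4
  k=3: −1/(3!·1!·0!·0!·2!·1!) = -1/12
Σ = 1/6  ⇒  CG² = 144/35·(1/6)² = 4/35
CG = +√(4/35) = +0.338062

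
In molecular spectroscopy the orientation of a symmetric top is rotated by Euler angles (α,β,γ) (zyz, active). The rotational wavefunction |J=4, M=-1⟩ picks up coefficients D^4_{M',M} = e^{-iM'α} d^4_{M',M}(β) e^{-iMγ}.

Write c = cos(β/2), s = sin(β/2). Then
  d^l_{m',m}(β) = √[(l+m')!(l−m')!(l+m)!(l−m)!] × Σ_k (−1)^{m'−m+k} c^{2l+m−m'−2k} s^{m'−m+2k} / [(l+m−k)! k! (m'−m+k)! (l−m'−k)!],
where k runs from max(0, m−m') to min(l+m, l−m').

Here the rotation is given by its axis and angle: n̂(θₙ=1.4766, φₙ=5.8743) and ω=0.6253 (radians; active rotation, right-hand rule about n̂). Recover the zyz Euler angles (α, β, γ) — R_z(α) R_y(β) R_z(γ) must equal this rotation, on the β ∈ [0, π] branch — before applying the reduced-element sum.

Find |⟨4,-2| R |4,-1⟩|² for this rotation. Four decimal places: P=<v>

P=0.2276

Axis–angle → zyz. n̂ = (sinθₙcosφₙ, sinθₙsinφₙ, cosθₙ) = (+0.913497, -0.395824, +0.094057), ω = 0.6253.
R = I cosω + sinω [n̂]ₓ + (1−cosω) n̂n̂ᵀ gives
  R = [+0.968681, -0.123472, -0.215435; -0.013361, +0.840433, -0.541751; +0.247949, +0.527662, +0.812461]
β = atan2(√(R₁₃²+R₂₃²), R₃₃) = 0.622435; α = atan2(R₂₃, R₁₃) mod 2π = 4.333898; γ = atan2(R₃₂, −R₃₁) mod 2π = 2.010076
Split into d^4_{-2,-1}(β=0.6224) × two z-phases.
Half-angle: c=0.951962, s=0.306218. N=√(2·720·6·120)=1018.233765
k∈{1,2,3} keeps every argument non-negative
  k=1: (−1)^0·1018.2338/(240)·0.9520^7·0.3062^1 = +0.920454
  k=2: (−1)^1·1018.2338/(48)·0.9520^5·0.3062^3 = -0.476205
  k=3: (−1)^2·1018.2338/(72)·0.9520^3·0.3062^5 = +0.032849
d^4_{-2,-1}(0.6224) = +0.920454 -0.476205 +0.032849 = +0.477098
|D^4_{-2,-1}|² = |d^4_{-2,-1}(β)|² = (+0.477098)² = 0.227623 (the z-rotation phases have unit modulus)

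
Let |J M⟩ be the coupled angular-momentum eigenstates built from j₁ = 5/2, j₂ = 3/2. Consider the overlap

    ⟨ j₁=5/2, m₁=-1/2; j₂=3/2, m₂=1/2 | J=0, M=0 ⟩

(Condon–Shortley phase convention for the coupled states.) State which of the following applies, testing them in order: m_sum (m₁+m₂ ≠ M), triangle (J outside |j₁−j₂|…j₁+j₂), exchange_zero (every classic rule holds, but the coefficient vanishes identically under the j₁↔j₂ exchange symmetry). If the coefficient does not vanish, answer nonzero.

m-sum: m₁+m₂ = -1/2+1/2 = 0, M = 0  ✓
triangle: need |j₁−j₂| ≤ J ≤ j₁+j₂, i.e. J ∈ [1, 4]; J = 0 is outside ✗ ⇒ coefficient is 0

triangle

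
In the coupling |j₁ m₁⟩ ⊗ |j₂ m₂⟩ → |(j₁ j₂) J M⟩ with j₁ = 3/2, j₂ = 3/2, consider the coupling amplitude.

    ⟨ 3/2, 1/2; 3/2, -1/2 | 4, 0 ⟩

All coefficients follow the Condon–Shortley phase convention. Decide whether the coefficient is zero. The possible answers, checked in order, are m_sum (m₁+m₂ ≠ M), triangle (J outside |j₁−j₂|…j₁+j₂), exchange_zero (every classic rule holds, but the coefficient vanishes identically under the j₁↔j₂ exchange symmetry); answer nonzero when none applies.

m-sum: m₁+m₂ = 1/2+(-1/2) = 0, M = 0  ✓
triangle: need |j₁−j₂| ≤ J ≤ j₁+j₂, i.e. J ∈ [0, 3]; J = 4 is outside ✗ ⇒ coefficient is 0

triangle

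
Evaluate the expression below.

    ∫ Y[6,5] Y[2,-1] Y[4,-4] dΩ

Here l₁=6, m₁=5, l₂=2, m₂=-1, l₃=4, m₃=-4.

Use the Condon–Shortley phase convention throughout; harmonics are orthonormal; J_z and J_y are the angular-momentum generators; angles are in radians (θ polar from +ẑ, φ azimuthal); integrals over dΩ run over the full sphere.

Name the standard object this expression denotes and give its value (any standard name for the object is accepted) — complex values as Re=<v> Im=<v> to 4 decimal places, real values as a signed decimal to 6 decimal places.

Gaunt coefficient, -0.204295

This is a Gaunt coefficient — the integral of a triple product of spherical harmonics over the sphere.
Checks pass: Σm=0; 12 even; l₃=4∈[4,8].
(2·6+1)(2·2+1)(2·4+1) = 585
Δ: 4! 8! 0! / 13! → 1/6435
sum: t=2:+1/2304 = 1/2304
3j²(6 2 4; 0 0 0) = Δ·Π!·Σ² = 5/143  (sign +1)
sum: t=1:−1/241920 = -1/241920
3j²(6 2 4; 5 -1 -4) = Δ·Π!·Σ² = 1/39  (sign -1)
combine: 4πI² = 585·5/143·1/39 = 75/143
take √, sign -1: I = -0.20429497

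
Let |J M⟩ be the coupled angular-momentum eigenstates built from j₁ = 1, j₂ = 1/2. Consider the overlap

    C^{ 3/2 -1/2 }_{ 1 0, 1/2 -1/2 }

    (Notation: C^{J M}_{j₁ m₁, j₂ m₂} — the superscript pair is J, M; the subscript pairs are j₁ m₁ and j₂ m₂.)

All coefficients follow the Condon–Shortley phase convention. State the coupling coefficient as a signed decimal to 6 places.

+√(2/3) ≈ +0.816497

√[4·0!2!1!/4! · 1!1!0!1!1!2!] = √(2/3)
  +(−1)^0/∏(0,0,1,0,1,1)! = 1  (running 1)
⟨..|..⟩ = √(2/3)·(1) = +0.816497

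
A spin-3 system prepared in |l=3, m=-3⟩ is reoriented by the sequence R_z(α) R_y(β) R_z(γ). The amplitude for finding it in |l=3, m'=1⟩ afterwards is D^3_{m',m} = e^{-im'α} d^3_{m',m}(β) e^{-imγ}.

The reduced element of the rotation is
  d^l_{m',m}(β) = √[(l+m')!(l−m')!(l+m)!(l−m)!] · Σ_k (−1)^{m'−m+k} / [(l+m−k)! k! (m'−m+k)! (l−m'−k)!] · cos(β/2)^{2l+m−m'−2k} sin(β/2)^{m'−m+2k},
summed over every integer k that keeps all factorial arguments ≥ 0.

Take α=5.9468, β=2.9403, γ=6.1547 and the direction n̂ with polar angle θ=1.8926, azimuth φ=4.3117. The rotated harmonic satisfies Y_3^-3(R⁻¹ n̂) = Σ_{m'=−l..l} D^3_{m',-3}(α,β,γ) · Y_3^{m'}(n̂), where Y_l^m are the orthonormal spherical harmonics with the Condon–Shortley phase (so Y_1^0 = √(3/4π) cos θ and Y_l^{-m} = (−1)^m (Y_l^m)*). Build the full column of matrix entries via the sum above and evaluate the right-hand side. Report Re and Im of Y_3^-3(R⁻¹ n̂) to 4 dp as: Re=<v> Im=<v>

Re=-0.2535 Im=-0.2599

Need the full column D^3_{m',-3} for m'=−3..3 at α=5.9468, β=2.9403, γ=6.1547.
cos(β/2)=0.100476, sin(β/2)=0.994939
d^3_{-3,-3}: single k=0 term ⇒ +0.000001;  D = +0.000000-0.000001i
d^3_{-2,-3}: single k=0 term ⇒ -0.000025;  D = -0.000012+0.000022i
d^3_{-1,-3}: single k=0 term ⇒ +0.000391;  D = +0.000293-0.000258i
d^3_{0,-3}: single k=0 term ⇒ -0.004468;  D = -0.004140+0.001680i
d^3_{1,-3}: single k=0 term ⇒ +0.038314;  D = +0.038268-0.001879i
d^3_{2,-3}: single k=0 term ⇒ -0.239951;  D = -0.230115-0.067997i
d^3_{3,-3}: single k=0 term ⇒ +0.970018;  D = +0.787386+0.566532i
Y_3^{m'}(θ=1.8926,φ=4.3117) and Σ D·Y over m':
  (+0.0000-0.0000i)·(+0.3323-0.1284i)  (-0.0000+0.0000i)·(+0.2024+0.2090i)  (+0.0003-0.0003i)·(+0.0598-0.1411i)  (-0.0041+0.0017i)·(+0.2950+0.0000i)  (+0.0383-0.0019i)·(-0.0598-0.1411i)  (-0.2301-0.0680i)·(+0.2024-0.2090i)  (+0.7874+0.5665i)·(-0.3323-0.1284i)
Y_3^-3(R⁻¹ n̂) = -0.253468-0.259859i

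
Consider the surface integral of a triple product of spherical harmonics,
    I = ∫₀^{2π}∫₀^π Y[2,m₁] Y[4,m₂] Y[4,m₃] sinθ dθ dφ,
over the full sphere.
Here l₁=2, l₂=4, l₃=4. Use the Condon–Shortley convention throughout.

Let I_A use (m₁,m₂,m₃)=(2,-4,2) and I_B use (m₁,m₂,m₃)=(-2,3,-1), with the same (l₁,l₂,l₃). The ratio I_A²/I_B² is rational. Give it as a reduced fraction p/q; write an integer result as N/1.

4/9

Same 2,4,4: normalisation and zero-m 3j drop out of the ratio.
A: Δ: 2! 2! 6! / 11! → 1/13860; sum: t=0:+1/2880 = 1/2880; 3j²(2 4 4; 2 -4 2) = Δ·Π!·Σ² = 2/165  (sign +1)
B: Δ: 2! 2! 6! / 11! → 1/13860; sum: t=2:+1/480 = 1/480; 3j²(2 4 4; -2 3 -1) = Δ·Π!·Σ² = 3/110  (sign -1)
I_A²/I_B² = (2/165)/(3/110) = 4/9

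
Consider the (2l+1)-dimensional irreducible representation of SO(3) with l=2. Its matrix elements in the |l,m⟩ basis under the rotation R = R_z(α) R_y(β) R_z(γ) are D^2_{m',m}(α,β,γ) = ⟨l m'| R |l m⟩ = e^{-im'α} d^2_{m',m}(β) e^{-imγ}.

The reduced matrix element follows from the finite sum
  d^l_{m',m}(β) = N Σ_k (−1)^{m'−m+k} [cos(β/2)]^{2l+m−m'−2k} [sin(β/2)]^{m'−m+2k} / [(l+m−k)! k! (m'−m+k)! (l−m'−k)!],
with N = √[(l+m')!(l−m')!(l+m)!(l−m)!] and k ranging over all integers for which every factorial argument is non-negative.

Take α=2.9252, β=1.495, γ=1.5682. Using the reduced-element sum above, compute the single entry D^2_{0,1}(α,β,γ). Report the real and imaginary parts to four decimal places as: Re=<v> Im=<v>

Re=0.0002 Im=-0.0925

Split into d^2_{0,1}(β=1.4950) × two z-phases.
Half-angle: c=0.733391, s=0.679807. N=√(2·2·6·1)=4.898979
The bounds max(0,m−m')=1 and min(l+m,l−m')=2 give 2 terms
  k=1: (−1)^0·4.8990/(2)·0.7334^3·0.6798^1 = +0.656852
  k=2: (−1)^1·4.8990/(2)·0.7334^1·0.6798^3 = -0.564376
d^2_{0,1}(1.4950) = +0.656852 -0.564376 = +0.092476
D = (+1.000000+0.000000i)·(+0.092476)·(+0.002596-0.999997i) = +0.000240-0.092476i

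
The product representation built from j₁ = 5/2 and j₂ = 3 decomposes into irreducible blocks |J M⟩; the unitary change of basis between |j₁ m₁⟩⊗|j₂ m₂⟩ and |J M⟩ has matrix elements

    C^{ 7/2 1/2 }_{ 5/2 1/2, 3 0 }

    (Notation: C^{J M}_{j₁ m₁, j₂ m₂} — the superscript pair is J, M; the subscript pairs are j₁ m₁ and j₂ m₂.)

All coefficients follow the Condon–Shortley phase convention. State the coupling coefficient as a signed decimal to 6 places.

triangle: 2!·3!·4!/10! = 288/3628800
(j±m)!: 3!·2!·3!·3!·4!·3! = 62208
prefactor² = (2J+1)·Δ·N² = 6912/175
  k=0: +1/(0!·2!·2!·3!·1!·1!) = 1/24
  k=1: −1/(1!·1!·1!·2!·2!·2!) = -1/8
  k=2: +1/(2!·0!·0!·1!·3!·3!) = 1/72
Σ = -5/72  ⇒  CG² = 6912/175·(-5/72)² = 4/21
CG = −√(4/21) = -0.436436

−√(4/21) ≈ -0.436436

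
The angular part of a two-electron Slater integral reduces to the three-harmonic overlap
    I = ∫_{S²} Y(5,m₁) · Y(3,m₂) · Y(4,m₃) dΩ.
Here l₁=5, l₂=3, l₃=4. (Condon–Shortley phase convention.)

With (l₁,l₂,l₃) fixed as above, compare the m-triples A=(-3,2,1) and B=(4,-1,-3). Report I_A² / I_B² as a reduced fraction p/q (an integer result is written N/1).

5/7

Same 5,3,4: normalisation and zero-m 3j drop out of the ratio.
A: Δ: 4! 6! 2! / 13! → 1/180180; sum: t=3:−1/1440 t=4:+1/1152 = 1/5760; 3j²(5 3 4; -3 2 1) = Δ·Π!·Σ² = 1/858  (sign -1)
B: Δ: 4! 6! 2! / 13! → 1/180180; sum: t=0:+1/5760 t=1:−1/4320 = -1/17280; 3j²(5 3 4; 4 -1 -3) = Δ·Π!·Σ² = 7/4290  (sign +1)
I_A²/I_B² = (1/858)/(7/4290) = 5/7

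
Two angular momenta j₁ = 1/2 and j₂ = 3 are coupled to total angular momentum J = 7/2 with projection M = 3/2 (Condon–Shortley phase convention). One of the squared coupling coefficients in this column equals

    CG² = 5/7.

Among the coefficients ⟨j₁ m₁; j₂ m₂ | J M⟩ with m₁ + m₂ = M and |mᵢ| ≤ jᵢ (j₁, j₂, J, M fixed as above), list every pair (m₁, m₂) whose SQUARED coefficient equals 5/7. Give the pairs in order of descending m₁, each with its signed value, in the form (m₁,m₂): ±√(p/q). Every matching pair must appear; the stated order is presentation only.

Admissible pairs with m₁+m₂ = M = 3/2: (-1/2,2), (1/2,1)
  (m₁,m₂)=(1/2,1): CG² = 5/7, CG = +√(5/7)   ← matches the target
  (m₁,m₂)=(-1/2,2): CG² = 2/7, CG = +√(2/7)
Pairs with CG² = 5/7: (1/2,1): +√(5/7)

(1/2,1): +√(5/7)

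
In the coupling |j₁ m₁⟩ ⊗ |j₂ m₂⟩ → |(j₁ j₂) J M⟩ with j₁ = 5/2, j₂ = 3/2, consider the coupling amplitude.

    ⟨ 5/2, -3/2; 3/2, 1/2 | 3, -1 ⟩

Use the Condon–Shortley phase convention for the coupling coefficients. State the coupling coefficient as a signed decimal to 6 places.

triangle: 1!×4!×2!/8! = 48/40320
(j±m)!: 1!×4!×2!×1!×2!×4! = 2304
prefactor² = (2J+1)×Δ×N² = 96/5
  k=0: +1/(0!×1!×4!×2!×0!×0!) = 1/48
  k=1: −1/(1!×0!×3!×1!×1!×1!) = -1/6
Σ = -7/48  ⇒  CG² = 96/5×(-7/48)² = 49/120
CG = −√(49/120) = -0.639010

-0.639010  (= −√(49/120))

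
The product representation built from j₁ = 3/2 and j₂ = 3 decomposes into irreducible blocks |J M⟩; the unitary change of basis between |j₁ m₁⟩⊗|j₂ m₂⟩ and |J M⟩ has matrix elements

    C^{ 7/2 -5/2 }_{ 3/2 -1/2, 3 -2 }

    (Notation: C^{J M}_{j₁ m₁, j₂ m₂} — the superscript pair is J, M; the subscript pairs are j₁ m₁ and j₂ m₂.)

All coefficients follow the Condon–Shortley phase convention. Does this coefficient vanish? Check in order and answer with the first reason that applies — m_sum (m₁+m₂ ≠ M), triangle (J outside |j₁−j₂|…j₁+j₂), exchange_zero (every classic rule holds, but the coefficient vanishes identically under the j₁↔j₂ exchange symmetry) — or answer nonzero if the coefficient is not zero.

nonzero

m-sum: m₁+m₂ = -1/2+(-2) = -5/2, M = -5/2  ✓
triangle: |j₁−j₂| = 3/2 ≤ J = 7/2 ≤ j₁+j₂ = 9/2  ✓
exchange: j₁≠j₂ or m₁≠m₂ — the exchange symmetry imposes no constraint here
value check: CG = +√(1/7) = +0.377964 ≠ 0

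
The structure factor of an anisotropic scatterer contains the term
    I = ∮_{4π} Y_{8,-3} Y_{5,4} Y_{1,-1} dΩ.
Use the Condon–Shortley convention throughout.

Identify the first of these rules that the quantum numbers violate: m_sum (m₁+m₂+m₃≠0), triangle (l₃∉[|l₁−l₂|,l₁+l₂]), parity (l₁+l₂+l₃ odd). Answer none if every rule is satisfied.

azimuthal sum: -3 + 4 − 1 = 0  ✓
l₃ must lie in [3,13]; have l₃=1  ✗
L = 8 + 5 + 1 = 14 (even)

triangle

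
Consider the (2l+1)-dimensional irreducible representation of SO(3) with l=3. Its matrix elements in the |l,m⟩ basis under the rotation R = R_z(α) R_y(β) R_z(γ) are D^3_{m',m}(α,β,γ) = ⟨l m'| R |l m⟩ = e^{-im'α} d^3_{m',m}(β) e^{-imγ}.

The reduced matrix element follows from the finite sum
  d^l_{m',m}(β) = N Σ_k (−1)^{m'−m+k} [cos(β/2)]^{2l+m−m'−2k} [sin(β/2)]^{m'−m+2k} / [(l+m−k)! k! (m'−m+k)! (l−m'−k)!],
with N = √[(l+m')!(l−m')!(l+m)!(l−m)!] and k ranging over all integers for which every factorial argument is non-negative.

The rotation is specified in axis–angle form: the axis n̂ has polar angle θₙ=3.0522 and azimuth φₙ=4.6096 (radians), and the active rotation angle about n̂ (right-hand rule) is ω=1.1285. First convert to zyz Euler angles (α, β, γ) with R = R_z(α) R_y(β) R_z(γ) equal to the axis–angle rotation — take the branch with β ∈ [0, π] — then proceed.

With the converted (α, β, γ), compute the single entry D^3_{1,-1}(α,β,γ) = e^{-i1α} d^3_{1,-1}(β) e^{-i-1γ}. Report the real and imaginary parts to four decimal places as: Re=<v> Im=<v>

Axis–angle → zyz. n̂ = (sinθₙcosφₙ, sinθₙsinφₙ, cosθₙ) = (-0.009160, -0.088802, -0.996007), ω = 1.1285.
R = I cosω + sinω [n̂]ₓ + (1−cosω) n̂n̂ᵀ gives
  R = [+0.428064, +0.900628, -0.075039; -0.899697, +0.432527, +0.058869; +0.085476, +0.042312, +0.995441]
β = atan2(√(R₁₃²+R₂₃²), R₃₃) = 0.095520; α = atan2(R₂₃, R₁₃) mod 2π = 2.476360; γ = atan2(R₃₂, −R₃₁) mod 2π = 2.681938
First d^3_{1,-1}(β=0.0955), then the phase factors e^{-i(1)α} and e^{-i(-1)γ}:
With c≡cos(β/2)=0.998860 and s≡sin(β/2)=0.047742, N=[24·2·2·24]^{1/2}=48.000000
The bounds max(0,m−m')=0 and min(l+m,l−m')=2 give 3 terms
  k=0: (−1)^2·48.0000/(8)·0.9989^4·0.0477^2 = +0.013613
  k=1: (−1)^3·48.0000/(6)·0.9989^2·0.0477^4 = -0.000041
  k=2: (−1)^4·48.0000/(48)·0.9989^0·0.0477^6 = +0.000000
d^3_{1,-1}(0.0955) = +0.013613 -0.000041 +0.000000 = +0.013572
Phases: e^{-i·(1)·2.4764}=-0.786773-0.617242i, e^{-i·(-1)·2.6819}=-0.896206+0.443639i ⇒ D=+0.013286+0.002771i

Re=0.0133 Im=0.0028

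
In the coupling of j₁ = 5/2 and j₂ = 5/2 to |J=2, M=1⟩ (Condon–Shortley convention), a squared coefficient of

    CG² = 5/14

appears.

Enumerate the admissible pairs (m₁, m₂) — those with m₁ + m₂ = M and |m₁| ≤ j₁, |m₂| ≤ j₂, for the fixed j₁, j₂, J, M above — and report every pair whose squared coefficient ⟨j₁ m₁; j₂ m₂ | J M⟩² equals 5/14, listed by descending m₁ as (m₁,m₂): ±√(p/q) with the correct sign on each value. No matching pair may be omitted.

(5/2,-3/2): +√(5/14); (-3/2,5/2): −√(5/14)

Admissible pairs with m₁+m₂ = M = 1: (-3/2,5/2), (-1/2,3/2), (1/2,1/2), (3/2,-1/2), (5/2,-3/2)
  (m₁,m₂)=(5/2,-3/2): CG² = 5/14, CG = +√(5/14)   ← matches the target
  (m₁,m₂)=(3/2,-1/2): CG² = 1/7, CG = −√(1/7)
  (m₁,m₂)=(1/2,1/2): CG² = 0/1, CG = 0
  (m₁,m₂)=(-1/2,3/2): CG² = 1/7, CG = +√(1/7)
  (m₁,m₂)=(-3/2,5/2): CG² = 5/14, CG = −√(5/14)   ← matches the target
Pairs with CG² = 5/14: (5/2,-3/2): +√(5/14); (-3/2,5/2): −√(5/14)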